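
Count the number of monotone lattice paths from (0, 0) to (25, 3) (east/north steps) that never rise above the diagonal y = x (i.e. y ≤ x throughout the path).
Number of paths = 2898

By the reflection principle (André's argument), the number of monotone paths to (25, 3) with n ≤ m that never go above y = x is C(28, 25) − C(28, 26) = 3276 − 378 = 2898.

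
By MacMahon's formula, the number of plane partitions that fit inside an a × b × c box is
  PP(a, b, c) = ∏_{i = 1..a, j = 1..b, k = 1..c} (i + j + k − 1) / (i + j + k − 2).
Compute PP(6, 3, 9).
PP(6, 3, 9) = 2530768240

Evaluate the triple product over i = 1..6, j = 1..3, k = 1..9. The factors are (2/1) · (3/2) · (4/3) · (5/4) · (6/5) · (7/6) · (8/7) · (9/8) · … (162 factors total). The numerators and denominators telescope so the product is an integer; carrying out the multiplication exactly gives PP(6, 3, 9) = 2530768240.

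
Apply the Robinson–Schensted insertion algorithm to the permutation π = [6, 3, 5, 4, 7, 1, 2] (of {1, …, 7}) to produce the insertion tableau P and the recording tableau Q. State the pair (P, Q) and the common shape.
P = [1, 2, 7] / [3, 4] / [5] / [6];  Q = [1, 3, 5] / [2, 7] / [4] / [6];  common shape = (3, 2, 1, 1)

Row-insert the values π_1, π_2, … into P one at a time, bumping the leftmost entry strictly greater than the inserted value down to the next row. The recording tableau Q records, in position (i, j), the step at which that cell was added to P.
  Insert 6 (step 1): P = [6];  Q = [1]
  Insert 3 (step 2): P = [3] / [6];  Q = [1] / [2]
  Insert 5 (step 3): P = [3, 5] / [6];  Q = [1, 3] / [2]
  Insert 4 (step 4): P = [3, 4] / [5] / [6];  Q = [1, 3] / [2] / [4]
  Insert 7 (step 5): P = [3, 4, 7] / [5] / [6];  Q = [1, 3, 5] / [2] / [4]
  Insert 1 (step 6): P = [1, 4, 7] / [3] / [5] / [6];  Q = [1, 3, 5] / [2] / [4] / [6]
  Insert 2 (step 7): P = [1, 2, 7] / [3, 4] / [5] / [6];  Q = [1, 3, 5] / [2, 7] / [4] / [6]
Final shape: (3, 2, 1, 1).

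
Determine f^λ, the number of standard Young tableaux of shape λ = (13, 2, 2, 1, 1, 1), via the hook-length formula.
# SYT of shape (13, 2, 2, 1, 1, 1) = 671840

Hook-length formula: f^λ = n! / Π hook(c), product over all cells c of the Young diagram. For λ = (13, 2, 2, 1, 1, 1), n = 20 boxes. Hook lengths by row (left-to-right, top-to-bottom): [18, 14, 11, 10, 9, 8, 7, 6, 5, 4, 3, 2, 1]; [6, 2]; [5, 1]; [3]; [2]; [1]. Product of hooks = 3621252096000. So f^λ = 20! / 3621252096000 = 2432902008176640000 / 3621252096000 = 671840.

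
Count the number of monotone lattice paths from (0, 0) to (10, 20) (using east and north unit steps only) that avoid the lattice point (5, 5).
Number of paths = 26138007

Total paths from (0, 0) to (10, 20): C(30, 10) = 30045015. Paths through (5, 5): (paths (0, 0) → (5, 5)) × (paths (5, 5) → (10, 20)) = C(10, 5) · C(20, 5) = 252 · 15504 = 3907008. Avoidance count = 30045015 − 3907008 = 26138007.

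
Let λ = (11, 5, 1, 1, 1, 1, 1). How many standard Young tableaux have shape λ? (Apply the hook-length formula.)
# SYT of shape (11, 5, 1, 1, 1, 1, 1) = 18299736

Hook-length formula: f^λ = n! / Π hook(c), product over all cells c of the Young diagram. For λ = (11, 5, 1, 1, 1, 1, 1), n = 21 boxes. Hook lengths by row (left-to-right, top-to-bottom): [17, 11, 10, 9, 8, 6, 5, 4, 3, 2, 1]; [10, 4, 3, 2, 1]; [5]; [4]; [3]; [2]; [1]. Product of hooks = 2791895040000. So f^λ = 21! / 2791895040000 = 51090942171709440000 / 2791895040000 = 18299736.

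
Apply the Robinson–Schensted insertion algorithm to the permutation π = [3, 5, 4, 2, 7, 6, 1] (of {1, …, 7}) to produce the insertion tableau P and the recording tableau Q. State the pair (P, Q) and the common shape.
P = [1, 4, 6] / [2, 7] / [3] / [5];  Q = [1, 2, 5] / [3, 6] / [4] / [7];  common shape = (3, 2, 1, 1)

Row-insert the values π_1, π_2, … into P one at a time, bumping the leftmost entry strictly greater than the inserted value down to the next row. The recording tableau Q records, in position (i, j), the step at which that cell was added to P.
  Insert 3 (step 1): P = [3];  Q = [1]
  Insert 5 (step 2): P = [3, 5];  Q = [1, 2]
  Insert 4 (step 3): P = [3, 4] / [5];  Q = [1, 2] / [3]
  Insert 2 (step 4): P = [2, 4] / [3] / [5];  Q = [1, 2] / [3] / [4]
  Insert 7 (step 5): P = [2, 4, 7] / [3] / [5];  Q = [1, 2, 5] / [3] / [4]
  Insert 6 (step 6): P = [2, 4, 6] / [3, 7] / [5];  Q = [1, 2, 5] / [3, 6] / [4]
  Insert 1 (step 7): P = [1, 4, 6] / [2, 7] / [3] / [5];  Q = [1, 2, 5] / [3, 6] / [4] / [7]
Final shape: (3, 2, 1, 1).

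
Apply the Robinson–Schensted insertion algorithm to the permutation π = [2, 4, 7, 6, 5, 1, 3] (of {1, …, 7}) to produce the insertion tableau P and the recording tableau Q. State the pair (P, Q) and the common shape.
P = [1, 3, 5] / [2, 4] / [6] / [7];  Q = [1, 2, 3] / [4, 7] / [5] / [6];  common shape = (3, 2, 1, 1)

Row-insert the values π_1, π_2, … into P one at a time, bumping the leftmost entry strictly greater than the inserted value down to the next row. The recording tableau Q records, in position (i, j), the step at which that cell was added to P.
  Insert 2 (step 1): P = [2];  Q = [1]
  Insert 4 (step 2): P = [2, 4];  Q = [1, 2]
  Insert 7 (step 3): P = [2, 4, 7];  Q = [1, 2, 3]
  Insert 6 (step 4): P = [2, 4, 6] / [7];  Q = [1, 2, 3] / [4]
  Insert 5 (step 5): P = [2, 4, 5] / [6] / [7];  Q = [1, 2, 3] / [4] / [5]
  Insert 1 (step 6): P = [1, 4, 5] / [2] / [6] / [7];  Q = [1, 2, 3] / [4] / [5] / [6]
  Insert 3 (step 7): P = [1, 3, 5] / [2, 4] / [6] / [7];  Q = [1, 2, 3] / [4, 7] / [5] / [6]
Final shape: (3, 2, 1, 1).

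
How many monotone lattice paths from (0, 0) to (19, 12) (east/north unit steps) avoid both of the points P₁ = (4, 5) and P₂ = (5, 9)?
Number of paths = 118699021

Inclusion–exclusion. Total paths: C(31, 19) = 141120525. Through P₁: C(9, 4)·C(22, 15) = 21488544. Through P₂: C(14, 5)·C(17, 14) = 1361360. Since P₁ is strictly southwest of P₂, a monotone path through both must visit P₁ then P₂; paths through both = C(9, 4)·C(5, 1)·C(17, 14) = 428400. Avoid both = 141120525 − 21488544 − 1361360 + 428400 = 118699021.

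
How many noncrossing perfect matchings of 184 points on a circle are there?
C_92 = 15487357822491889407128326963778343232013931127835600

These noncrossing handshakes are counted by the Catalan number C_n = (1/(n + 1)) · C(2n, n). For n = 92: C_92 = (1/93) · C(184, 92) = 1440324277491745714862934407631385920577295594888710800/93 = 15487357822491889407128326963778343232013931127835600.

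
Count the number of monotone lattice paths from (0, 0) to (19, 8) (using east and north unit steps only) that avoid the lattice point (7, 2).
Number of paths = 1551771

Total paths from (0, 0) to (19, 8): C(27, 19) = 2220075. Paths through (7, 2): (paths (0, 0) → (7, 2)) × (paths (7, 2) → (19, 8)) = C(9, 7) · C(18, 12) = 36 · 18564 = 668304. Avoidance count = 2220075 − 668304 = 1551771.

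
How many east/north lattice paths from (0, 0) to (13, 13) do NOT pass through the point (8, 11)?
Number of paths = 8813378

Total paths from (0, 0) to (13, 13): C(26, 13) = 10400600. Paths through (8, 11): (paths (0, 0) → (8, 11)) × (paths (8, 11) → (13, 13)) = C(19, 8) · C(7, 5) = 75582 · 21 = 1587222. Avoidance count = 10400600 − 1587222 = 8813378.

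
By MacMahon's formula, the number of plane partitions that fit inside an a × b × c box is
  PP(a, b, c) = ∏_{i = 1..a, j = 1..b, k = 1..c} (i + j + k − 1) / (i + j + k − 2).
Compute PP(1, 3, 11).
PP(1, 3, 11) = 364

Evaluate the triple product over i = 1..1, j = 1..3, k = 1..11. The factors are (2/1) · (3/2) · (4/3) · (5/4) · (6/5) · (7/6) · (8/7) · (9/8) · … (33 factors total). The numerators and denominators telescope so the product is an integer; carrying out the multiplication exactly gives PP(1, 3, 11) = 364.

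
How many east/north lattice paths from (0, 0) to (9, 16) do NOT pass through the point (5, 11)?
Number of paths = 1492607

Total paths from (0, 0) to (9, 16): C(25, 9) = 2042975. Paths through (5, 11): (paths (0, 0) → (5, 11)) × (paths (5, 11) → (9, 16)) = C(16, 5) · C(9, 4) = 4368 · 126 = 550368. Avoidance count = 2042975 − 550368 = 1492607.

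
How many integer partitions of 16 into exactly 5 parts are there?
p(16, 5 parts) = 37

Partitions of n into exactly k parts ↔ partitions of n − k into at most k parts (subtract 1 from each part). For n = 16, k = 5, the partitions are: 12+1+1+1+1, 11+2+1+1+1, 10+3+1+1+1, 10+2+2+1+1, 9+4+1+1+1, 9+3+2+1+1, 9+2+2+2+1, 8+5+1+1+1, 8+4+2+1+1, 8+3+3+1+1, 8+3+2+2+1, 8+2+2+2+2, 7+6+1+1+1, 7+5+2+1+1, 7+4+3+1+1, 7+4+2+2+1, 7+3+3+2+1, 7+3+2+2+2, 6+6+2+1+1, 6+5+3+1+1, 6+5+2+2+1, 6+4+4+1+1, 6+4+3+2+1, 6+4+2+2+2, 6+3+3+3+1, 6+3+3+2+2, 5+5+4+1+1, 5+5+3+2+1, 5+5+2+2+2, 5+4+4+2+1, … (37 total). Count = 37.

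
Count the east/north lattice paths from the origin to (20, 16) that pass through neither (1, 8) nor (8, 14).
Number of paths = 7260197769

Inclusion–exclusion. Total paths: C(36, 20) = 7307872110. Through P₁: C(9, 1)·C(27, 19) = 19980675. Through P₂: C(22, 8)·C(14, 12) = 29099070. Since P₁ is strictly southwest of P₂, a monotone path through both must visit P₁ then P₂; paths through both = C(9, 1)·C(13, 7)·C(14, 12) = 1405404. Avoid both = 7307872110 − 19980675 − 29099070 + 1405404 = 7260197769.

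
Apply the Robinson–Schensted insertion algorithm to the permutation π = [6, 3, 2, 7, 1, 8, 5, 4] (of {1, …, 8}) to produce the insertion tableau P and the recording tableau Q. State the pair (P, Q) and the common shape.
P = [1, 4, 8] / [2, 5] / [3, 7] / [6];  Q = [1, 4, 6] / [2, 7] / [3, 8] / [5];  common shape = (3, 2, 2, 1)

Row-insert the values π_1, π_2, … into P one at a time, bumping the leftmost entry strictly greater than the inserted value down to the next row. The recording tableau Q records, in position (i, j), the step at which that cell was added to P.
  Insert 6 (step 1): P = [6];  Q = [1]
  Insert 3 (step 2): P = [3] / [6];  Q = [1] / [2]
  Insert 2 (step 3): P = [2] / [3] / [6];  Q = [1] / [2] / [3]
  Insert 7 (step 4): P = [2, 7] / [3] / [6];  Q = [1, 4] / [2] / [3]
  Insert 1 (step 5): P = [1, 7] / [2] / [3] / [6];  Q = [1, 4] / [2] / [3] / [5]
  Insert 8 (step 6): P = [1, 7, 8] / [2] / [3] / [6];  Q = [1, 4, 6] / [2] / [3] / [5]
  Insert 5 (step 7): P = [1, 5, 8] / [2, 7] / [3] / [6];  Q = [1, 4, 6] / [2, 7] / [3] / [5]
  Insert 4 (step 8): P = [1, 4, 8] / [2, 5] / [3, 7] / [6];  Q = [1, 4, 6] / [2, 7] / [3, 8] / [5]
Final shape: (3, 2, 2, 1).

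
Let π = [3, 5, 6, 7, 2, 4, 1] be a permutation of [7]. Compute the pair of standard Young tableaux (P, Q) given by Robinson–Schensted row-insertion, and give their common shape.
P = [1, 4, 6, 7] / [2, 5] / [3];  Q = [1, 2, 3, 4] / [5, 6] / [7];  common shape = (4, 2, 1)

Row-insert the values π_1, π_2, … into P one at a time, bumping the leftmost entry strictly greater than the inserted value down to the next row. The recording tableau Q records, in position (i, j), the step at which that cell was added to P.
  Insert 3 (step 1): P = [3];  Q = [1]
  Insert 5 (step 2): P = [3, 5];  Q = [1, 2]
  Insert 6 (step 3): P = [3, 5, 6];  Q = [1, 2, 3]
  Insert 7 (step 4): P = [3, 5, 6, 7];  Q = [1, 2, 3, 4]
  Insert 2 (step 5): P = [2, 5, 6, 7] / [3];  Q = [1, 2, 3, 4] / [5]
  Insert 4 (step 6): P = [2, 4, 6, 7] / [3, 5];  Q = [1, 2, 3, 4] / [5, 6]
  Insert 1 (step 7): P = [1, 4, 6, 7] / [2, 5] / [3];  Q = [1, 2, 3, 4] / [5, 6] / [7]
Final shape: (4, 2, 1).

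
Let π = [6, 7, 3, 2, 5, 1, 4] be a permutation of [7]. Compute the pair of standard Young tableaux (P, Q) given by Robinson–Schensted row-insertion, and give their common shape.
P = [1, 4] / [2, 5] / [3, 7] / [6];  Q = [1, 2] / [3, 5] / [4, 7] / [6];  common shape = (2, 2, 2, 1)

Row-insert the values π_1, π_2, … into P one at a time, bumping the leftmost entry strictly greater than the inserted value down to the next row. The recording tableau Q records, in position (i, j), the step at which that cell was added to P.
  Insert 6 (step 1): P = [6];  Q = [1]
  Insert 7 (step 2): P = [6, 7];  Q = [1, 2]
  Insert 3 (step 3): P = [3, 7] / [6];  Q = [1, 2] / [3]
  Insert 2 (step 4): P = [2, 7] / [3] / [6];  Q = [1, 2] / [3] / [4]
  Insert 5 (step 5): P = [2, 5] / [3, 7] / [6];  Q = [1, 2] / [3, 5] / [4]
  Insert 1 (step 6): P = [1, 5] / [2, 7] / [3] / [6];  Q = [1, 2] / [3, 5] / [4] / [6]
  Insert 4 (step 7): P = [1, 4] / [2, 5] / [3, 7] / [6];  Q = [1, 2] / [3, 5] / [4, 7] / [6]
Final shape: (2, 2, 2, 1).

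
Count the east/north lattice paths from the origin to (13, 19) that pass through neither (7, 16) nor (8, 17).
Number of paths = 314363931

Inclusion–exclusion. Total paths: C(32, 13) = 347373600. Through P₁: C(23, 7)·C(9, 6) = 20593188. Through P₂: C(25, 8)·C(7, 5) = 22713075. Since P₁ is strictly southwest of P₂, a monotone path through both must visit P₁ then P₂; paths through both = C(23, 7)·C(2, 1)·C(7, 5) = 10296594. Avoid both = 347373600 − 20593188 − 22713075 + 10296594 = 314363931.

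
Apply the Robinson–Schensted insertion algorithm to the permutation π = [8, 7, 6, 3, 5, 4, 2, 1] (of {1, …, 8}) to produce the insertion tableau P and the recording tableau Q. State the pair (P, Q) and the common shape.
P = [1, 4] / [2] / [3] / [5] / [6] / [7] / [8];  Q = [1, 5] / [2] / [3] / [4] / [6] / [7] / [8];  common shape = (2, 1, 1, 1, 1, 1, 1)

Row-insert the values π_1, π_2, … into P one at a time, bumping the leftmost entry strictly greater than the inserted value down to the next row. The recording tableau Q records, in position (i, j), the step at which that cell was added to P.
  Insert 8 (step 1): P = [8];  Q = [1]
  Insert 7 (step 2): P = [7] / [8];  Q = [1] / [2]
  Insert 6 (step 3): P = [6] / [7] / [8];  Q = [1] / [2] / [3]
  Insert 3 (step 4): P = [3] / [6] / [7] / [8];  Q = [1] / [2] / [3] / [4]
  Insert 5 (step 5): P = [3, 5] / [6] / [7] / [8];  Q = [1, 5] / [2] / [3] / [4]
  Insert 4 (step 6): P = [3, 4] / [5] / [6] / [7] / [8];  Q = [1, 5] / [2] / [3] / [4] / [6]
  Insert 2 (step 7): P = [2, 4] / [3] / [5] / [6] / [7] / [8];  Q = [1, 5] / [2] / [3] / [4] / [6] / [7]
  Insert 1 (step 8): P = [1, 4] / [2] / [3] / [5] / [6] / [7] / [8];  Q = [1, 5] / [2] / [3] / [4] / [6] / [7] / [8]
Final shape: (2, 1, 1, 1, 1, 1, 1).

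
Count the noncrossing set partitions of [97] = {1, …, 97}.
C_97 = 14657929356129575437016877846657032761712954950899755100

These noncrossing partitions are counted by the Catalan number C_n = (1/(n + 1)) · C(2n, n). For n = 97: C_97 = (1/98) · C(194, 97) = 1436477076900698392827654028972389210647869585188175999800/98 = 14657929356129575437016877846657032761712954950899755100.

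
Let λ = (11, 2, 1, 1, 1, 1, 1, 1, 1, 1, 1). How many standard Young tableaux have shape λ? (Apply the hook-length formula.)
# SYT of shape (11, 2, 1, 1, 1, 1, 1, 1, 1, 1, 1) = 3359200

Hook-length formula: f^λ = n! / Π hook(c), product over all cells c of the Young diagram. For λ = (11, 2, 1, 1, 1, 1, 1, 1, 1, 1, 1), n = 22 boxes. Hook lengths by row (left-to-right, top-to-bottom): [21, 11, 9, 8, 7, 6, 5, 4, 3, 2, 1]; [11, 1]; [9]; [8]; [7]; [6]; [5]; [4]; [3]; [2]; [1]. Product of hooks = 334603693670400. So f^λ = 22! / 334603693670400 = 1124000727777607680000 / 334603693670400 = 3359200.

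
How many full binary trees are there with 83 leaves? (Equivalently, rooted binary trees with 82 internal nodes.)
C_82 = 17526585015616776834735140517915655636396234280

These full binary trees are counted by the Catalan number C_n = (1/(n + 1)) · C(2n, n). For n = 82: C_82 = (1/83) · C(164, 82) = 1454706556296192477283016662986999417820887445240/83 = 17526585015616776834735140517915655636396234280.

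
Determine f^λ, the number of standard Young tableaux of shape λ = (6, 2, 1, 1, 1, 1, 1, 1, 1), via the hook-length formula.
# SYT of shape (6, 2, 1, 1, 1, 1, 1, 1, 1) = 14300

Hook-length formula: f^λ = n! / Π hook(c), product over all cells c of the Young diagram. For λ = (6, 2, 1, 1, 1, 1, 1, 1, 1), n = 15 boxes. Hook lengths by row (left-to-right, top-to-bottom): [14, 6, 4, 3, 2, 1]; [9, 1]; [7]; [6]; [5]; [4]; [3]; [2]; [1]. Product of hooks = 91445760. So f^λ = 15! / 91445760 = 1307674368000 / 91445760 = 14300.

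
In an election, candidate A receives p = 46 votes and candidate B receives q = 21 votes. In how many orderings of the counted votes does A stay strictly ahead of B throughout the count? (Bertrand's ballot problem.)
Strict-lead orderings = 48406155743946000

Total orderings of the 67 votes with 46 for A: C(67, 46) = 129728497393775280. By the Bertrand ballot formula (Cycle Lemma / reflection principle), the number of orderings in which A is strictly ahead of B throughout is (p − q)/(p + q) · C(p + q, p) = (46 − 21)/(46 + 21) · 129728497393775280 = 48406155743946000.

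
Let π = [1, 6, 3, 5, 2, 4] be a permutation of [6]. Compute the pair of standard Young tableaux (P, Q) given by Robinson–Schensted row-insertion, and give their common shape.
P = [1, 2, 4] / [3, 5] / [6];  Q = [1, 2, 4] / [3, 6] / [5];  common shape = (3, 2, 1)

Row-insert the values π_1, π_2, … into P one at a time, bumping the leftmost entry strictly greater than the inserted value down to the next row. The recording tableau Q records, in position (i, j), the step at which that cell was added to P.
  Insert 1 (step 1): P = [1];  Q = [1]
  Insert 6 (step 2): P = [1, 6];  Q = [1, 2]
  Insert 3 (step 3): P = [1, 3] / [6];  Q = [1, 2] / [3]
  Insert 5 (step 4): P = [1, 3, 5] / [6];  Q = [1, 2, 4] / [3]
  Insert 2 (step 5): P = [1, 2, 5] / [3] / [6];  Q = [1, 2, 4] / [3] / [5]
  Insert 4 (step 6): P = [1, 2, 4] / [3, 5] / [6];  Q = [1, 2, 4] / [3, 6] / [5]
Final shape: (3, 2, 1).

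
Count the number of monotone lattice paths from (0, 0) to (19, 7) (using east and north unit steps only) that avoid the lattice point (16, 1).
Number of paths = 656372

Total paths from (0, 0) to (19, 7): C(26, 19) = 657800. Paths through (16, 1): (paths (0, 0) → (16, 1)) × (paths (16, 1) → (19, 7)) = C(17, 16) · C(9, 3) = 17 · 84 = 1428. Avoidance count = 657800 − 1428 = 656372.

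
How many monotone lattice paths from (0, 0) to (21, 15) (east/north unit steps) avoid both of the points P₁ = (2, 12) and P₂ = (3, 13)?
Number of paths = 5567690600

Inclusion–exclusion. Total paths: C(36, 21) = 5567902560. Through P₁: C(14, 2)·C(22, 19) = 140140. Through P₂: C(16, 3)·C(20, 18) = 106400. Since P₁ is strictly southwest of P₂, a monotone path through both must visit P₁ then P₂; paths through both = C(14, 2)·C(2, 1)·C(20, 18) = 34580. Avoid both = 5567902560 − 140140 − 106400 + 34580 = 5567690600.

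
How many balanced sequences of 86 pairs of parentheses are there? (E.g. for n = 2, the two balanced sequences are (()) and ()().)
C_86 = 4180080073556524734514695828170907458428751314320

These balanced parentheses are counted by the Catalan number C_n = (1/(n + 1)) · C(2n, n). For n = 86: C_86 = (1/87) · C(172, 86) = 363666966399417651902778537050868948883301364345840/87 = 4180080073556524734514695828170907458428751314320.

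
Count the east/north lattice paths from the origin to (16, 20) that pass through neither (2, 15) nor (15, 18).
Number of paths = 4195044222

Inclusion–exclusion. Total paths: C(36, 16) = 7307872110. Through P₁: C(17, 2)·C(19, 14) = 1581408. Through P₂: C(33, 15)·C(3, 1) = 3111474960. Since P₁ is strictly southwest of P₂, a monotone path through both must visit P₁ then P₂; paths through both = C(17, 2)·C(16, 13)·C(3, 1) = 228480. Avoid both = 7307872110 − 1581408 − 3111474960 + 228480 = 4195044222.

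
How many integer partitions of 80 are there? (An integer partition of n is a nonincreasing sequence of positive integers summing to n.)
p(80) = 15796476

Compute p(n) via the recurrence p(n, m) = p(n, m−1) + p(n−m, m), where p(n, m) counts partitions of n with all parts ≤ m and p(n) = p(n, n). The base cases are p(0, m) = 1 and p(n, 0) = 0 for n > 0. Filling the table yields p(80) = 15796476. (Euler's pentagonal recurrence is an alternative.)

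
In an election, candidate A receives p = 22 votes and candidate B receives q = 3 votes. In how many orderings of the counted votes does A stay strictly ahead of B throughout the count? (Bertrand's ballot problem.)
Strict-lead orderings = 1748

Total orderings of the 25 votes with 22 for A: C(25, 22) = 2300. By the Bertrand ballot formula (Cycle Lemma / reflection principle), the number of orderings in which A is strictly ahead of B throughout is (p − q)/(p + q) · C(p + q, p) = (22 − 3)/(22 + 3) · 2300 = 1748.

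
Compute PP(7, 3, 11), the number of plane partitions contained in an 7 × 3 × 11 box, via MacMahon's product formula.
PP(7, 3, 11) = 431621592480

Evaluate the triple product over i = 1..7, j = 1..3, k = 1..11. The factors are (2/1) · (3/2) · (4/3) · (5/4) · (6/5) · (7/6) · (8/7) · (9/8) · … (231 factors total). The numerators and denominators telescope so the product is an integer; carrying out the multiplication exactly gives PP(7, 3, 11) = 431621592480.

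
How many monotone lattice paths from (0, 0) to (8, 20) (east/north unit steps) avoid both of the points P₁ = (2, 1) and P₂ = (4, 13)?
Number of paths = 1881495

Inclusion–exclusion. Total paths: C(28, 8) = 3108105. Through P₁: C(3, 2)·C(25, 6) = 531300. Through P₂: C(17, 4)·C(11, 4) = 785400. Since P₁ is strictly southwest of P₂, a monotone path through both must visit P₁ then P₂; paths through both = C(3, 2)·C(14, 2)·C(11, 4) = 90090. Avoid both = 3108105 − 531300 − 785400 + 90090 = 1881495.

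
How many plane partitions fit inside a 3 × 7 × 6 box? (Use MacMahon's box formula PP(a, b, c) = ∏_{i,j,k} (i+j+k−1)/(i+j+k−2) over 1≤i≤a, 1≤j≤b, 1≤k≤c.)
PP(3, 7, 6) = 131589315

Evaluate the triple product over i = 1..3, j = 1..7, k = 1..6. The factors are (2/1) · (3/2) · (4/3) · (5/4) · (6/5) · (7/6) · (3/2) · (4/3) · … (126 factors total). The numerators and denominators telescope so the product is an integer; carrying out the multiplication exactly gives PP(3, 7, 6) = 131589315.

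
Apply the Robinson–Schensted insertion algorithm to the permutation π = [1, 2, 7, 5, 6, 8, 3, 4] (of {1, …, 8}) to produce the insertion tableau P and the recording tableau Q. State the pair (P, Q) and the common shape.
P = [1, 2, 3, 4, 8] / [5, 6] / [7];  Q = [1, 2, 3, 5, 6] / [4, 8] / [7];  common shape = (5, 2, 1)

Row-insert the values π_1, π_2, … into P one at a time, bumping the leftmost entry strictly greater than the inserted value down to the next row. The recording tableau Q records, in position (i, j), the step at which that cell was added to P.
  Insert 1 (step 1): P = [1];  Q = [1]
  Insert 2 (step 2): P = [1, 2];  Q = [1, 2]
  Insert 7 (step 3): P = [1, 2, 7];  Q = [1, 2, 3]
  Insert 5 (step 4): P = [1, 2, 5] / [7];  Q = [1, 2, 3] / [4]
  Insert 6 (step 5): P = [1, 2, 5, 6] / [7];  Q = [1, 2, 3, 5] / [4]
  Insert 8 (step 6): P = [1, 2, 5, 6, 8] / [7];  Q = [1, 2, 3, 5, 6] / [4]
  Insert 3 (step 7): P = [1, 2, 3, 6, 8] / [5] / [7];  Q = [1, 2, 3, 5, 6] / [4] / [7]
  Insert 4 (step 8): P = [1, 2, 3, 4, 8] / [5, 6] / [7];  Q = [1, 2, 3, 5, 6] / [4, 8] / [7]
Final shape: (5, 2, 1).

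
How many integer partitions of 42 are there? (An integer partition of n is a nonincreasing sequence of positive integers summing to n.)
p(42) = 53174

Compute p(n) via the recurrence p(n, m) = p(n, m−1) + p(n−m, m), where p(n, m) counts partitions of n with all parts ≤ m and p(n) = p(n, n). The base cases are p(0, m) = 1 and p(n, 0) = 0 for n > 0. Filling the table yields p(42) = 53174. (Euler's pentagonal recurrence is an alternative.)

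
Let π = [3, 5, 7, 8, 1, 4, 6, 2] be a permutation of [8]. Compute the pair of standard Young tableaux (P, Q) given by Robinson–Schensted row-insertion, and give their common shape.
P = [1, 2, 6, 8] / [3, 4, 7] / [5];  Q = [1, 2, 3, 4] / [5, 6, 7] / [8];  common shape = (4, 3, 1)

Row-insert the values π_1, π_2, … into P one at a time, bumping the leftmost entry strictly greater than the inserted value down to the next row. The recording tableau Q records, in position (i, j), the step at which that cell was added to P.
  Insert 3 (step 1): P = [3];  Q = [1]
  Insert 5 (step 2): P = [3, 5];  Q = [1, 2]
  Insert 7 (step 3): P = [3, 5, 7];  Q = [1, 2, 3]
  Insert 8 (step 4): P = [3, 5, 7, 8];  Q = [1, 2, 3, 4]
  Insert 1 (step 5): P = [1, 5, 7, 8] / [3];  Q = [1, 2, 3, 4] / [5]
  Insert 4 (step 6): P = [1, 4, 7, 8] / [3, 5];  Q = [1, 2, 3, 4] / [5, 6]
  Insert 6 (step 7): P = [1, 4, 6, 8] / [3, 5, 7];  Q = [1, 2, 3, 4] / [5, 6, 7]
  Insert 2 (step 8): P = [1, 2, 6, 8] / [3, 4, 7] / [5];  Q = [1, 2, 3, 4] / [5, 6, 7] / [8]
Final shape: (4, 3, 1).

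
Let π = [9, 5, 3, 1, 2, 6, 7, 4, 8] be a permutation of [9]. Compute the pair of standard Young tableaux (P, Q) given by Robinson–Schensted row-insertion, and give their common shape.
P = [1, 2, 4, 7, 8] / [3, 6] / [5] / [9];  Q = [1, 5, 6, 7, 9] / [2, 8] / [3] / [4];  common shape = (5, 2, 1, 1)

Row-insert the values π_1, π_2, … into P one at a time, bumping the leftmost entry strictly greater than the inserted value down to the next row. The recording tableau Q records, in position (i, j), the step at which that cell was added to P.
  Insert 9 (step 1): P = [9];  Q = [1]
  Insert 5 (step 2): P = [5] / [9];  Q = [1] / [2]
  Insert 3 (step 3): P = [3] / [5] / [9];  Q = [1] / [2] / [3]
  Insert 1 (step 4): P = [1] / [3] / [5] / [9];  Q = [1] / [2] / [3] / [4]
  Insert 2 (step 5): P = [1, 2] / [3] / [5] / [9];  Q = [1, 5] / [2] / [3] / [4]
  Insert 6 (step 6): P = [1, 2, 6] / [3] / [5] / [9];  Q = [1, 5, 6] / [2] / [3] / [4]
  Insert 7 (step 7): P = [1, 2, 6, 7] / [3] / [5] / [9];  Q = [1, 5, 6, 7] / [2] / [3] / [4]
  Insert 4 (step 8): P = [1, 2, 4, 7] / [3, 6] / [5] / [9];  Q = [1, 5, 6, 7] / [2, 8] / [3] / [4]
  Insert 8 (step 9): P = [1, 2, 4, 7, 8] / [3, 6] / [5] / [9];  Q = [1, 5, 6, 7, 9] / [2, 8] / [3] / [4]
Final shape: (5, 2, 1, 1).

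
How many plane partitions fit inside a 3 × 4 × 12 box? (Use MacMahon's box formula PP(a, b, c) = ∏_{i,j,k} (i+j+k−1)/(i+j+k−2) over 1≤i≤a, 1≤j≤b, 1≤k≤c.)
PP(3, 4, 12) = 176729280

Evaluate the triple product over i = 1..3, j = 1..4, k = 1..12. The factors are (2/1) · (3/2) · (4/3) · (5/4) · (6/5) · (7/6) · (8/7) · (9/8) · … (144 factors total). The numerators and denominators telescope so the product is an integer; carrying out the multiplication exactly gives PP(3, 4, 12) = 176729280.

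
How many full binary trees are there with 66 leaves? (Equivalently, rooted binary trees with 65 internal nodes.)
C_65 = 1440418573150919668872489894243865350

These full binary trees are counted by the Catalan number C_n = (1/(n + 1)) · C(2n, n). For n = 65: C_65 = (1/66) · C(130, 65) = 95067625827960698145584333020095113100/66 = 1440418573150919668872489894243865350.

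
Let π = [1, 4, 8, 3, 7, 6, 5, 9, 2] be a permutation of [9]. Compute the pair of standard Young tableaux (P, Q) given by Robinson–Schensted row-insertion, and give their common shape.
P = [1, 2, 5, 9] / [3, 6] / [4] / [7] / [8];  Q = [1, 2, 3, 8] / [4, 5] / [6] / [7] / [9];  common shape = (4, 2, 1, 1, 1)

Row-insert the values π_1, π_2, … into P one at a time, bumping the leftmost entry strictly greater than the inserted value down to the next row. The recording tableau Q records, in position (i, j), the step at which that cell was added to P.
  Insert 1 (step 1): P = [1];  Q = [1]
  Insert 4 (step 2): P = [1, 4];  Q = [1, 2]
  Insert 8 (step 3): P = [1, 4, 8];  Q = [1, 2, 3]
  Insert 3 (step 4): P = [1, 3, 8] / [4];  Q = [1, 2, 3] / [4]
  Insert 7 (step 5): P = [1, 3, 7] / [4, 8];  Q = [1, 2, 3] / [4, 5]
  Insert 6 (step 6): P = [1, 3, 6] / [4, 7] / [8];  Q = [1, 2, 3] / [4, 5] / [6]
  Insert 5 (step 7): P = [1, 3, 5] / [4, 6] / [7] / [8];  Q = [1, 2, 3] / [4, 5] / [6] / [7]
  Insert 9 (step 8): P = [1, 3, 5, 9] / [4, 6] / [7] / [8];  Q = [1, 2, 3, 8] / [4, 5] / [6] / [7]
  Insert 2 (step 9): P = [1, 2, 5, 9] / [3, 6] / [4] / [7] / [8];  Q = [1, 2, 3, 8] / [4, 5] / [6] / [7] / [9]
Final shape: (4, 2, 1, 1, 1).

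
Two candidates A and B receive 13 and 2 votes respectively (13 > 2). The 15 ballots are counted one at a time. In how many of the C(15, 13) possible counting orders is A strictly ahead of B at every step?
Strict-lead orderings = 77

Total orderings of the 15 votes with 13 for A: C(15, 13) = 105. By the Bertrand ballot formula (Cycle Lemma / reflection principle), the number of orderings in which A is strictly ahead of B throughout is (p − q)/(p + q) · C(p + q, p) = (13 − 2)/(13 + 2) · 105 = 77.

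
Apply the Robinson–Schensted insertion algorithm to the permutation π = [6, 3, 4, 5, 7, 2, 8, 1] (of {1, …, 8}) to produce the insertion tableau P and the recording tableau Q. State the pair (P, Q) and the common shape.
P = [1, 4, 5, 7, 8] / [2] / [3] / [6];  Q = [1, 3, 4, 5, 7] / [2] / [6] / [8];  common shape = (5, 1, 1, 1)

Row-insert the values π_1, π_2, … into P one at a time, bumping the leftmost entry strictly greater than the inserted value down to the next row. The recording tableau Q records, in position (i, j), the step at which that cell was added to P.
  Insert 6 (step 1): P = [6];  Q = [1]
  Insert 3 (step 2): P = [3] / [6];  Q = [1] / [2]
  Insert 4 (step 3): P = [3, 4] / [6];  Q = [1, 3] / [2]
  Insert 5 (step 4): P = [3, 4, 5] / [6];  Q = [1, 3, 4] / [2]
  Insert 7 (step 5): P = [3, 4, 5, 7] / [6];  Q = [1, 3, 4, 5] / [2]
  Insert 2 (step 6): P = [2, 4, 5, 7] / [3] / [6];  Q = [1, 3, 4, 5] / [2] / [6]
  Insert 8 (step 7): P = [2, 4, 5, 7, 8] / [3] / [6];  Q = [1, 3, 4, 5, 7] / [2] / [6]
  Insert 1 (step 8): P = [1, 4, 5, 7, 8] / [2] / [3] / [6];  Q = [1, 3, 4, 5, 7] / [2] / [6] / [8]
Final shape: (5, 1, 1, 1).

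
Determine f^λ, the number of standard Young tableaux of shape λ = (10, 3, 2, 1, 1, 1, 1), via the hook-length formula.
# SYT of shape (10, 3, 2, 1, 1, 1, 1) = 4408950

Hook-length formula: f^λ = n! / Π hook(c), product over all cells c of the Young diagram. For λ = (10, 3, 2, 1, 1, 1, 1), n = 19 boxes. Hook lengths by row (left-to-right, top-to-bottom): [16, 11, 9, 7, 6, 5, 4, 3, 2, 1]; [8, 3, 1]; [6, 1]; [4]; [3]; [2]; [1]. Product of hooks = 27590492160. So f^λ = 19! / 27590492160 = 121645100408832000 / 27590492160 = 4408950.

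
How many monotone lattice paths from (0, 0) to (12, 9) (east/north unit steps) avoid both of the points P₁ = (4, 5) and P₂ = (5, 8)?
Number of paths = 225296

Inclusion–exclusion. Total paths: C(21, 12) = 293930. Through P₁: C(9, 4)·C(12, 8) = 62370. Through P₂: C(13, 5)·C(8, 7) = 10296. Since P₁ is strictly southwest of P₂, a monotone path through both must visit P₁ then P₂; paths through both = C(9, 4)·C(4, 1)·C(8, 7) = 4032. Avoid both = 293930 − 62370 − 10296 + 4032 = 225296.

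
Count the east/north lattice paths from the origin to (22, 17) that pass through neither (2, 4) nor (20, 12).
Number of paths = 38174088195

Inclusion–exclusion. Total paths: C(39, 22) = 51021117810. Through P₁: C(6, 2)·C(33, 20) = 8597496600. Through P₂: C(32, 20)·C(7, 2) = 4741649640. Since P₁ is strictly southwest of P₂, a monotone path through both must visit P₁ then P₂; paths through both = C(6, 2)·C(26, 18)·C(7, 2) = 492116625. Avoid both = 51021117810 − 8597496600 − 4741649640 + 492116625 = 38174088195.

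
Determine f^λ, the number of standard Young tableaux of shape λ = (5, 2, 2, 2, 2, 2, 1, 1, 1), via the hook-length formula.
# SYT of shape (5, 2, 2, 2, 2, 2, 1, 1, 1) = 837760

Hook-length formula: f^λ = n! / Π hook(c), product over all cells c of the Young diagram. For λ = (5, 2, 2, 2, 2, 2, 1, 1, 1), n = 18 boxes. Hook lengths by row (left-to-right, top-to-bottom): [13, 9, 3, 2, 1]; [9, 5]; [8, 4]; [7, 3]; [6, 2]; [5, 1]; [3]; [2]; [1]. Product of hooks = 7642252800. So f^λ = 18! / 7642252800 = 6402373705728000 / 7642252800 = 837760.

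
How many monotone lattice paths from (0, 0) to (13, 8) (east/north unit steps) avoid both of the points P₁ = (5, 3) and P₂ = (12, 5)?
Number of paths = 114730

Inclusion–exclusion. Total paths: C(21, 13) = 203490. Through P₁: C(8, 5)·C(13, 8) = 72072. Through P₂: C(17, 12)·C(4, 1) = 24752. Since P₁ is strictly southwest of P₂, a monotone path through both must visit P₁ then P₂; paths through both = C(8, 5)·C(9, 7)·C(4, 1) = 8064. Avoid both = 203490 − 72072 − 24752 + 8064 = 114730.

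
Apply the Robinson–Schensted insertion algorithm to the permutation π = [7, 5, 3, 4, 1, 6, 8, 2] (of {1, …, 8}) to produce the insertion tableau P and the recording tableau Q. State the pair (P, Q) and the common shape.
P = [1, 2, 6, 8] / [3, 4] / [5] / [7];  Q = [1, 4, 6, 7] / [2, 8] / [3] / [5];  common shape = (4, 2, 1, 1)

Row-insert the values π_1, π_2, … into P one at a time, bumping the leftmost entry strictly greater than the inserted value down to the next row. The recording tableau Q records, in position (i, j), the step at which that cell was added to P.
  Insert 7 (step 1): P = [7];  Q = [1]
  Insert 5 (step 2): P = [5] / [7];  Q = [1] / [2]
  Insert 3 (step 3): P = [3] / [5] / [7];  Q = [1] / [2] / [3]
  Insert 4 (step 4): P = [3, 4] / [5] / [7];  Q = [1, 4] / [2] / [3]
  Insert 1 (step 5): P = [1, 4] / [3] / [5] / [7];  Q = [1, 4] / [2] / [3] / [5]
  Insert 6 (step 6): P = [1, 4, 6] / [3] / [5] / [7];  Q = [1, 4, 6] / [2] / [3] / [5]
  Insert 8 (step 7): P = [1, 4, 6, 8] / [3] / [5] / [7];  Q = [1, 4, 6, 7] / [2] / [3] / [5]
  Insert 2 (step 8): P = [1, 2, 6, 8] / [3, 4] / [5] / [7];  Q = [1, 4, 6, 7] / [2, 8] / [3] / [5]
Final shape: (4, 2, 1, 1).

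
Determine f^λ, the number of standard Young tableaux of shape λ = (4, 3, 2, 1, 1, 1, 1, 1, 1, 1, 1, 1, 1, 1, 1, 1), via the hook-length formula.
# SYT of shape (4, 3, 2, 1, 1, 1, 1, 1, 1, 1, 1, 1, 1, 1, 1, 1) = 827904

Hook-length formula: f^λ = n! / Π hook(c), product over all cells c of the Young diagram. For λ = (4, 3, 2, 1, 1, 1, 1, 1, 1, 1, 1, 1, 1, 1, 1, 1), n = 22 boxes. Hook lengths by row (left-to-right, top-to-bottom): [19, 5, 3, 1]; [17, 3, 1]; [15, 1]; [13]; [12]; [11]; [10]; [9]; [8]; [7]; [6]; [5]; [4]; [3]; [2]; [1]. Product of hooks = 1357646209920000. So f^λ = 22! / 1357646209920000 = 1124000727777607680000 / 1357646209920000 = 827904.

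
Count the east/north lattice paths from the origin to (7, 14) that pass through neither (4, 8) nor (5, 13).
Number of paths = 57906

Inclusion–exclusion. Total paths: C(21, 7) = 116280. Through P₁: C(12, 4)·C(9, 3) = 41580. Through P₂: C(18, 5)·C(3, 2) = 25704. Since P₁ is strictly southwest of P₂, a monotone path through both must visit P₁ then P₂; paths through both = C(12, 4)·C(6, 1)·C(3, 2) = 8910. Avoid both = 116280 − 41580 − 25704 + 8910 = 57906.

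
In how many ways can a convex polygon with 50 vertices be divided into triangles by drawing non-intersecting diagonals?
C_48 = 131327898242169365477991900

These polygon triangulations are counted by the Catalan number C_n = (1/(n + 1)) · C(2n, n). For n = 48: C_48 = (1/49) · C(96, 48) = 6435067013866298908421603100/49 = 131327898242169365477991900.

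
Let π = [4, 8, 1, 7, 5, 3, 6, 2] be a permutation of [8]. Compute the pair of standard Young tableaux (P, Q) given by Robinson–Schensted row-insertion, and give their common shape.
P = [1, 2, 6] / [3, 5] / [4] / [7] / [8];  Q = [1, 2, 7] / [3, 4] / [5] / [6] / [8];  common shape = (3, 2, 1, 1, 1)

Row-insert the values π_1, π_2, … into P one at a time, bumping the leftmost entry strictly greater than the inserted value down to the next row. The recording tableau Q records, in position (i, j), the step at which that cell was added to P.
  Insert 4 (step 1): P = [4];  Q = [1]
  Insert 8 (step 2): P = [4, 8];  Q = [1, 2]
  Insert 1 (step 3): P = [1, 8] / [4];  Q = [1, 2] / [3]
  Insert 7 (step 4): P = [1, 7] / [4, 8];  Q = [1, 2] / [3, 4]
  Insert 5 (step 5): P = [1, 5] / [4, 7] / [8];  Q = [1, 2] / [3, 4] / [5]
  Insert 3 (step 6): P = [1, 3] / [4, 5] / [7] / [8];  Q = [1, 2] / [3, 4] / [5] / [6]
  Insert 6 (step 7): P = [1, 3, 6] / [4, 5] / [7] / [8];  Q = [1, 2, 7] / [3, 4] / [5] / [6]
  Insert 2 (step 8): P = [1, 2, 6] / [3, 5] / [4] / [7] / [8];  Q = [1, 2, 7] / [3, 4] / [5] / [6] / [8]
Final shape: (3, 2, 1, 1, 1).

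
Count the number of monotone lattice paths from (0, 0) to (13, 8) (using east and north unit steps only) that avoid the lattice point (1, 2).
Number of paths = 147798

Total paths from (0, 0) to (13, 8): C(21, 13) = 203490. Paths through (1, 2): (paths (0, 0) → (1, 2)) × (paths (1, 2) → (13, 8)) = C(3, 1) · C(18, 12) = 3 · 18564 = 55692. Avoidance count = 203490 − 55692 = 147798.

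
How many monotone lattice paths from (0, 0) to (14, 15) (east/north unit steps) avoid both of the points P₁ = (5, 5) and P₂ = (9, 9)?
Number of paths = 39966744

Inclusion–exclusion. Total paths: C(29, 14) = 77558760. Through P₁: C(10, 5)·C(19, 9) = 23279256. Through P₂: C(18, 9)·C(11, 5) = 22462440. Since P₁ is strictly southwest of P₂, a monotone path through both must visit P₁ then P₂; paths through both = C(10, 5)·C(8, 4)·C(11, 5) = 8149680. Avoid both = 77558760 − 23279256 − 22462440 + 8149680 = 39966744.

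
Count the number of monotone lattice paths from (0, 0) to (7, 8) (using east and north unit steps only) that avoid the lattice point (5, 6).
Number of paths = 3663

Total paths from (0, 0) to (7, 8): C(15, 7) = 6435. Paths through (5, 6): (paths (0, 0) → (5, 6)) × (paths (5, 6) → (7, 8)) = C(11, 5) · C(4, 2) = 462 · 6 = 2772. Avoidance count = 6435 − 2772 = 3663.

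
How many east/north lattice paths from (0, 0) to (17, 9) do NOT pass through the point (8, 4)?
Number of paths = 2133560

Total paths from (0, 0) to (17, 9): C(26, 17) = 3124550. Paths through (8, 4): (paths (0, 0) → (8, 4)) × (paths (8, 4) → (17, 9)) = C(12, 8) · C(14, 9) = 495 · 2002 = 990990. Avoidance count = 3124550 − 990990 = 2133560.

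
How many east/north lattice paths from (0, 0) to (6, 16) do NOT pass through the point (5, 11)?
Number of paths = 48405

Total paths from (0, 0) to (6, 16): C(22, 6) = 74613. Paths through (5, 11): (paths (0, 0) → (5, 11)) × (paths (5, 11) → (6, 16)) = C(16, 5) · C(6, 1) = 4368 · 6 = 26208. Avoidance count = 74613 − 26208 = 48405.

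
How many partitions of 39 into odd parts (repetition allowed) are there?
p_odd(39) = 982

Enumerate partitions using only odd parts via the recurrence o(n, m) = o(n, m−2) + o(n−m, m) over odd m, starting from the largest odd part ≤ n. This gives p_odd(39) = 982. (Euler's theorem: equals the count of distinct-part partitions.)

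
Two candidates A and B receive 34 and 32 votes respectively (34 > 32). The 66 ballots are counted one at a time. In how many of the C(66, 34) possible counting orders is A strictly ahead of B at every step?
Strict-lead orderings = 212336130412243110

Total orderings of the 66 votes with 34 for A: C(66, 34) = 7007092303604022630. By the Bertrand ballot formula (Cycle Lemma / reflection principle), the number of orderings in which A is strictly ahead of B throughout is (p − q)/(p + q) · C(p + q, p) = (34 − 32)/(34 + 32) · 7007092303604022630 = 212336130412243110.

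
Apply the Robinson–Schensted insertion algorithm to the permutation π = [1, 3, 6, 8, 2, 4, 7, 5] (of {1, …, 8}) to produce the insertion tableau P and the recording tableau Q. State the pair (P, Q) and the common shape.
P = [1, 2, 4, 5] / [3, 6, 7] / [8];  Q = [1, 2, 3, 4] / [5, 6, 7] / [8];  common shape = (4, 3, 1)

Row-insert the values π_1, π_2, … into P one at a time, bumping the leftmost entry strictly greater than the inserted value down to the next row. The recording tableau Q records, in position (i, j), the step at which that cell was added to P.
  Insert 1 (step 1): P = [1];  Q = [1]
  Insert 3 (step 2): P = [1, 3];  Q = [1, 2]
  Insert 6 (step 3): P = [1, 3, 6];  Q = [1, 2, 3]
  Insert 8 (step 4): P = [1, 3, 6, 8];  Q = [1, 2, 3, 4]
  Insert 2 (step 5): P = [1, 2, 6, 8] / [3];  Q = [1, 2, 3, 4] / [5]
  Insert 4 (step 6): P = [1, 2, 4, 8] / [3, 6];  Q = [1, 2, 3, 4] / [5, 6]
  Insert 7 (step 7): P = [1, 2, 4, 7] / [3, 6, 8];  Q = [1, 2, 3, 4] / [5, 6, 7]
  Insert 5 (step 8): P = [1, 2, 4, 5] / [3, 6, 7] / [8];  Q = [1, 2, 3, 4] / [5, 6, 7] / [8]
Final shape: (4, 3, 1).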